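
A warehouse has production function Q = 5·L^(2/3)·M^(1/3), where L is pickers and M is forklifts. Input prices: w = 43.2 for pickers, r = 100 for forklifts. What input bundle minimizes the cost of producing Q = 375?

Cost minimization requires the marginal rate of technical substitution to equal the input-price ratio: MP_L/MP_M = w/r.
Here MP_L/MP_M = (2/3)·(M/L)/(1/3) = 2·(M/L). Setting this equal to 43.2/100 = 0.432 gives M = 0.216L.
Substituting into Q = 375: 5·L^(2/3)·(0.216L)^(1/3) = 375.
Solving, L = 125 and M = 27.

L* = 125, M* = 27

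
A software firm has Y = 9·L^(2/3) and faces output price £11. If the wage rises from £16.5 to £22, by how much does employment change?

From P·MP_L = w with MP_L = 6·L^(-1/3), the labor demand is L(w) = (66/w)^(3).
At w = 16.5: L = 64. At w = 22: L = 27.
ΔL = 27 − 64 = -37.

ΔL = -37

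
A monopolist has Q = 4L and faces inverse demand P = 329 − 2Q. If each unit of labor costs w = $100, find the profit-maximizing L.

L* = 19

Marginal revenue from the inverse demand is MR = 329 − 4Q.
The marginal product is MP_L = 4.
A monopolist hires until marginal revenue product equals the wage: MR·MP_L = w.
(329 − 16L)·4 = 100, so L = 19.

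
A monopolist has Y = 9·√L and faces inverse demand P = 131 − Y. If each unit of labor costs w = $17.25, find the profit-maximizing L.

L* = 36

Marginal revenue from the inverse demand is MR = 131 − 2Y.
The marginal product is MP_L = 4.5·L^(-1/2).
A monopolist hires until marginal revenue product equals the wage: MR·MP_L = w.
At L, Y = 9·√L. Substituting and solving: (131 − 18·√L)·4.5·L^(-1/2) = 17.25 gives L = 36.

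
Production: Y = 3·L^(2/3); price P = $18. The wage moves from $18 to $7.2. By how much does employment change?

ΔL = 117

From P·MP_L = w with MP_L = 2·L^(-1/3), the labor demand is L(w) = (36/w)^(3).
At w = 18: L = 8. At w = 7.2: L = 125.
ΔL = 125 − 8 = 117.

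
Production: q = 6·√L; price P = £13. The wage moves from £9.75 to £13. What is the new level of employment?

L* = 9

From P·MP_L = w with MP_L = 3·L^(-1/2), the labor demand is L(w) = (39/w)^(2).
At w = 9.75: L = 16. At w = 13: L = 9.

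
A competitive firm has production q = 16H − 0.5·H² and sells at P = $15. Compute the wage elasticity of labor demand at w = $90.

From P·MP_H = w with MP_H = 16 − H, labor demand is H(w) = 16 − w/15.
dH/dw = −1/(15) = -1/15.
At w = 90, H = 10, so ε = (dH/dw)·(w/H) = (-1/15)·(90/10) = -0.6.

ε = -0.6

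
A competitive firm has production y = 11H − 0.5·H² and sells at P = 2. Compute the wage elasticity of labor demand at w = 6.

ε = -0.375

From P·MP_H = w with MP_H = 11 − H, labor demand is H(w) = 11 − w/2.
dH/dw = −1/(2) = -0.5.
At w = 6, H = 8, so ε = (dH/dw)·(w/H) = (-0.5)·(6/8) = -0.375.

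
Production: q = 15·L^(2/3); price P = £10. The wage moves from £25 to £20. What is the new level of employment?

L* = 125

From P·MP_L = w with MP_L = 10·L^(-1/3), the labor demand is L(w) = (100/w)^(3).
At w = 25: L = 64. At w = 20: L = 125.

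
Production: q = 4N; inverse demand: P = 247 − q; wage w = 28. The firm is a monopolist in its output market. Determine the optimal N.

Marginal revenue from the inverse demand is MR = 247 − 2q.
The marginal product is MP_N = 4.
A monopolist hires until marginal revenue product equals the wage: MR·MP_N = w.
(247 − 8N)·4 = 28, so N = 30.

N* = 30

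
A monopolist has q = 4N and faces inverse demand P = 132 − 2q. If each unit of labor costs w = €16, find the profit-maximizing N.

Marginal revenue from the inverse demand is MR = 132 − 4q.
The marginal product is MP_N = 4.
A monopolist hires until marginal revenue product equals the wage: MR·MP_N = w.
(132 − 16N)·4 = 16, so N = 8.

N* = 8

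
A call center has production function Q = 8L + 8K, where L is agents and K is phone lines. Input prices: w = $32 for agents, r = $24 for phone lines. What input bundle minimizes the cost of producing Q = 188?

L* = 0, K* = 23.5

The inputs are perfect substitutes, so the firm uses whichever has the lower cost per unit of output.
Cost per unit of output via L is w/8 = 4; via K it is r/8 = 3. K is cheaper.
Producing Q = 188 with K alone: L = 0, K = 23.5.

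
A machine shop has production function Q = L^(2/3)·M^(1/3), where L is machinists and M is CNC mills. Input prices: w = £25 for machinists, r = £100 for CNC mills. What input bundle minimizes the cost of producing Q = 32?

Cost minimization requires the marginal rate of technical substitution to equal the input-price ratio: MP_L/MP_M = w/r.
Here MP_L/MP_M = (2/3)·(M/L)/(1/3) = 2·(M/L). Setting this equal to 25/100 = 0.25 gives M = 0.125L.
Substituting into Q = 32: L^(2/3)·(0.125L)^(1/3) = 32.
Solving, L = 64 and M = 8.

L* = 64, M* = 8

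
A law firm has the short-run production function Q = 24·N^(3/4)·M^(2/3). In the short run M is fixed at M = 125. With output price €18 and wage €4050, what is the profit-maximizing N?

N* = 16

With M = 125, MP_N = (3/4)·24·N^(-1/4)·125^(2/3) = 450·N^(-1/4).
Profit maximization for a price taker requires P·MP_N = w: 18·450·N^(-1/4) = 4050.
So N^(-1/4) = 0.5, which gives N = 16.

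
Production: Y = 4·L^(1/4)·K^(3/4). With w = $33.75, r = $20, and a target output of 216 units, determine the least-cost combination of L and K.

Cost minimization requires the marginal rate of technical substitution to equal the input-price ratio: MP_L/MP_K = w/r.
Here MP_L/MP_K = (1/4)·(K/L)/(3/4) = (1/3)·(K/L). Setting this equal to 33.75/20 = 1.6875 gives K = 5.0625L.
Substituting into Y = 216: 4·L^(1/4)·(5.0625L)^(3/4) = 216.
Solving, L = 16 and K = 81.

L* = 16, K* = 81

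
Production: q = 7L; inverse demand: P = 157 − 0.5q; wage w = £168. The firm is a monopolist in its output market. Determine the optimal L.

Marginal revenue from the inverse demand is MR = 157 − q.
The marginal product is MP_L = 7.
A monopolist hires until marginal revenue product equals the wage: MR·MP_L = w.
(157 − 7L)·7 = 168, so L = 19.

L* = 19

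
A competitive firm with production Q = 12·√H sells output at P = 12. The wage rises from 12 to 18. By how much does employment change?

ΔH = -20

From P·MP_H = w with MP_H = 6·H^(-1/2), the labor demand is H(w) = (72/w)^(2).
At w = 12: H = 36. At w = 18: H = 16.
ΔH = 16 − 36 = -20.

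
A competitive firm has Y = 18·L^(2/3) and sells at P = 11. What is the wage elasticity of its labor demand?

ε = -3

MP_L = (2/3)·18·L^(-1/3), so P·MP_L = w gives 132·L^(-1/3) = w.
Solving, L(w) = (132/w)^(3). This is a constant-elasticity form: L ∝ w^(−3), so ε = −3.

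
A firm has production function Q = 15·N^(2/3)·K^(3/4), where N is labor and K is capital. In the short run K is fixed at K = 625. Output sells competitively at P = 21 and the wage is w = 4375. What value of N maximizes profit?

N* = 216

With K = 625, MP_N = (2/3)·15·N^(-1/3)·625^(3/4) = 1250·N^(-1/3).
Profit maximization for a price taker requires P·MP_N = w: 21·1250·N^(-1/3) = 4375.
So N^(-1/3) = 1/6, which gives N = 216.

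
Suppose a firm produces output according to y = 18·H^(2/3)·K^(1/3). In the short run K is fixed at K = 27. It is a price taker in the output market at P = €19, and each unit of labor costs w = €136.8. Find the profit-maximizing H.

With K = 27, MP_H = (2/3)·18·H^(-1/3)·27^(1/3) = 36·H^(-1/3).
Profit maximization for a price taker requires P·MP_H = w: 19·36·H^(-1/3) = 136.8.
So H^(-1/3) = 0.2, which gives H = 125.

H* = 125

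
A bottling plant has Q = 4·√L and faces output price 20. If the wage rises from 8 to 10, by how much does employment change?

ΔL = -9

From P·MP_L = w with MP_L = 2·L^(-1/2), the labor demand is L(w) = (40/w)^(2).
At w = 8: L = 25. At w = 10: L = 16.
ΔL = 16 − 25 = -9.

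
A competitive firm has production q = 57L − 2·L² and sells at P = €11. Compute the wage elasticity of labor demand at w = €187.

From P·MP_L = w with MP_L = 57 − 4L, labor demand is L(w) = (57 − w/11)/4.
dL/dw = −1/(44) = -1/44.
At w = 187, L = 10, so ε = (dL/dw)·(w/L) = (-1/44)·(187/10) = -0.425.

ε = -0.425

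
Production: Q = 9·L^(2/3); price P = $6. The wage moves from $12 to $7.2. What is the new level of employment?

From P·MP_L = w with MP_L = 6·L^(-1/3), the labor demand is L(w) = (36/w)^(3).
At w = 12: L = 27. At w = 7.2: L = 125.

L* = 125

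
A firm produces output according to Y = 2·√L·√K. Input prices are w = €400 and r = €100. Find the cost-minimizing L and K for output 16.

L* = 4, K* = 16

Cost minimization requires the marginal rate of technical substitution to equal the input-price ratio: MP_L/MP_K = w/r.
Here MP_L/MP_K = (1/2)·(K/L)/(1/2) = (K/L). Setting this equal to 400/100 = 4 gives K = 4L.
Substituting into Y = 16: 2·L^(1/2)·(4L)^(1/2) = 16.
Solving, L = 4 and K = 16.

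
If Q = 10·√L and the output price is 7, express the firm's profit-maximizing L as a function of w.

L(w) = 1225/w²

MP_L = (1/2)·10·L^(-1/2) = 5·L^(-1/2).
Setting P·MP_L = w: 35·L^(-1/2) = w.
Solving for L: L^(-1/2) = w/35, so L = (35/w)^(2).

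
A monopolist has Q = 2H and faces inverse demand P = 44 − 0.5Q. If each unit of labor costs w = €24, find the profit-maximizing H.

H* = 16

Marginal revenue from the inverse demand is MR = 44 − Q.
The marginal product is MP_H = 2.
A monopolist hires until marginal revenue product equals the wage: MR·MP_H = w.
(44 − 2H)·2 = 24, so H = 16.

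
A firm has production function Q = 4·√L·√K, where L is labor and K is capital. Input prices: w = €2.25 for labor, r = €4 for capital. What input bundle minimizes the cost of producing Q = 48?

Cost minimization requires the marginal rate of technical substitution to equal the input-price ratio: MP_L/MP_K = w/r.
Here MP_L/MP_K = (1/2)·(K/L)/(1/2) = (K/L). Setting this equal to 2.25/4 = 0.5625 gives K = 0.5625L.
Substituting into Q = 48: 4·L^(1/2)·(0.5625L)^(1/2) = 48.
Solving, L = 16 and K = 9.

L* = 16, K* = 9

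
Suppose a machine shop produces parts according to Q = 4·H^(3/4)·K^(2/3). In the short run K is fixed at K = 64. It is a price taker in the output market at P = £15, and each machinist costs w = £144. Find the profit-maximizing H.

With K = 64, MP_H = (3/4)·4·H^(-1/4)·64^(2/3) = 48·H^(-1/4).
Profit maximization for a price taker requires P·MP_H = w: 15·48·H^(-1/4) = 144.
So H^(-1/4) = 0.2, which gives H = 625.

H* = 625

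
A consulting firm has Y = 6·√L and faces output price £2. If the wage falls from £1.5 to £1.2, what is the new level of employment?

From P·MP_L = w with MP_L = 3·L^(-1/2), the labor demand is L(w) = (6/w)^(2).
At w = 1.5: L = 16. At w = 1.2: L = 25.

L* = 25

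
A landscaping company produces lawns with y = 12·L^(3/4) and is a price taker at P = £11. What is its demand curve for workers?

MP_L = (3/4)·12·L^(-1/4) = 9·L^(-1/4).
Setting P·MP_L = w: 99·L^(-1/4) = w.
Solving for L: L^(-1/4) = w/99, so L = (99/w)^(4).

L(w) = (99/w)^(4)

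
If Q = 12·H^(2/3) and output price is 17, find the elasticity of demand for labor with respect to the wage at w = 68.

ε = -3

MP_H = (2/3)·12·H^(-1/3), so P·MP_H = w gives 136·H^(-1/3) = w.
Solving, H(w) = (136/w)^(3). This is a constant-elasticity form: H ∝ w^(−3), so ε = −3.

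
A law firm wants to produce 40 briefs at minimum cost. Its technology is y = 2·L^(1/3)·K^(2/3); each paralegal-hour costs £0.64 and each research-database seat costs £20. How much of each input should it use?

Cost minimization requires the marginal rate of technical substitution to equal the input-price ratio: MP_L/MP_K = w/r.
Here MP_L/MP_K = (1/3)·(K/L)/(2/3) = 0.5·(K/L). Setting this equal to 0.64/20 = 0.032 gives K = 0.064L.
Substituting into y = 40: 2·L^(1/3)·(0.064L)^(2/3) = 40.
Solving, L = 125 and K = 8.

L* = 125, K* = 8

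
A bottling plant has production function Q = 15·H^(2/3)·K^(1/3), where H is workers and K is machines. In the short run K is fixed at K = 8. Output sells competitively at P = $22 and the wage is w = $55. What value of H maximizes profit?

H* = 512

With K = 8, MP_H = (2/3)·15·H^(-1/3)·8^(1/3) = 20·H^(-1/3).
Profit maximization for a price taker requires P·MP_H = w: 22·20·H^(-1/3) = 55.
So H^(-1/3) = 0.125, which gives H = 512.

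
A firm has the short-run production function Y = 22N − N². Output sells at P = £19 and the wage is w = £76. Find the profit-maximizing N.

N* = 9

The marginal product of N is MP_N = 22 − 2N.
A price-taking firm hires until the value of the marginal product equals the wage: P·MP_N = w, so 19·(22 − 2N) = 76.
Then 22 − 2N = 4, giving N = 9.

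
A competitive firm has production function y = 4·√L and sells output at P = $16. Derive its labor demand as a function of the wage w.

L(w) = 1024/w²

MP_L = (1/2)·4·L^(-1/2) = 2·L^(-1/2).
Setting P·MP_L = w: 32·L^(-1/2) = w.
Solving for L: L^(-1/2) = w/32, so L = (32/w)^(2).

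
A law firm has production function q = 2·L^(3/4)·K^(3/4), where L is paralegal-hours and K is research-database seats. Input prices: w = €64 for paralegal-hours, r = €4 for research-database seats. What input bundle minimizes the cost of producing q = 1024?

L* = 16, K* = 256

Cost minimization requires the marginal rate of technical substitution to equal the input-price ratio: MP_L/MP_K = w/r.
Here MP_L/MP_K = (3/4)·(K/L)/(3/4) = (K/L). Setting this equal to 64/4 = 16 gives K = 16L.
Substituting into q = 1024: 2·L^(3/4)·(16L)^(3/4) = 1024.
Solving, L = 16 and K = 256.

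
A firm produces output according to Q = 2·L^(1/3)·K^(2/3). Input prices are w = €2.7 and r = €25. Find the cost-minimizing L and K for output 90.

L* = 125, K* = 27

Cost minimization requires the marginal rate of technical substitution to equal the input-price ratio: MP_L/MP_K = w/r.
Here MP_L/MP_K = (1/3)·(K/L)/(2/3) = 0.5·(K/L). Setting this equal to 2.7/25 = 0.108 gives K = 0.216L.
Substituting into Q = 90: 2·L^(1/3)·(0.216L)^(2/3) = 90.
Solving, L = 125 and K = 27.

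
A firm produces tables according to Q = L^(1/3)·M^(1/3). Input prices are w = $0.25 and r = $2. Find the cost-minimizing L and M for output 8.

Cost minimization requires the marginal rate of technical substitution to equal the input-price ratio: MP_L/MP_M = w/r.
Here MP_L/MP_M = (1/3)·(M/L)/(1/3) = (M/L). Setting this equal to 0.25/2 = 0.125 gives M = 0.125L.
Substituting into Q = 8: L^(1/3)·(0.125L)^(1/3) = 8.
Solving, L = 64 and M = 8.

L* = 64, M* = 8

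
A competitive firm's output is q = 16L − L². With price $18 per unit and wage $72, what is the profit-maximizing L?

L* = 6

The marginal product of L is MP_L = 16 − 2L.
A price-taking firm hires until the value of the marginal product equals the wage: P·MP_L = w, so 18·(16 − 2L) = 72.
Then 16 − 2L = 4, giving L = 6.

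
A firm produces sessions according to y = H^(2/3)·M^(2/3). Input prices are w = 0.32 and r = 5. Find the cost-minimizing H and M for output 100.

Cost minimization requires the marginal rate of technical substitution to equal the input-price ratio: MP_H/MP_M = w/r.
Here MP_H/MP_M = (2/3)·(M/H)/(2/3) = (M/H). Setting this equal to 0.32/5 = 0.064 gives M = 0.064H.
Substituting into y = 100: H^(2/3)·(0.064H)^(2/3) = 100.
Solving, H = 125 and M = 8.

H* = 125, M* = 8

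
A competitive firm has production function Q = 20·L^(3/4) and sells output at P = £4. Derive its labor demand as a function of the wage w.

MP_L = (3/4)·20·L^(-1/4) = 15·L^(-1/4).
Setting P·MP_L = w: 60·L^(-1/4) = w.
Solving for L: L^(-1/4) = w/60, so L = (60/w)^(4).

L(w) = (60/w)^(4)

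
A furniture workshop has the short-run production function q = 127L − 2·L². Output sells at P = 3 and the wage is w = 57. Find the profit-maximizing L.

L* = 27

The marginal product of L is MP_L = 127 − 4L.
A price-taking firm hires until the value of the marginal product equals the wage: P·MP_L = w, so 3·(127 − 4L) = 57.
Then 127 − 4L = 19, giving L = 27.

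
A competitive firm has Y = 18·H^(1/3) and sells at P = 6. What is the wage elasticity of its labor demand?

MP_H = (1/3)·18·H^(-2/3), so P·MP_H = w gives 36·H^(-2/3) = w.
Solving, H(w) = (36/w)^(3/2). This is a constant-elasticity form: H ∝ w^(−3/2), so ε = −3/2.

ε = -1.5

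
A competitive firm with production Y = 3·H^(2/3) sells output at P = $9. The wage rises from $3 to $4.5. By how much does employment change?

ΔH = -152

From P·MP_H = w with MP_H = 2·H^(-1/3), the labor demand is H(w) = (18/w)^(3).
At w = 3: H = 216. At w = 4.5: H = 64.
ΔH = 64 − 216 = -152.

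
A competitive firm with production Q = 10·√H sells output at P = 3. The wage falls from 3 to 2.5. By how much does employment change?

ΔH = 11

From P·MP_H = w with MP_H = 5·H^(-1/2), the labor demand is H(w) = (15/w)^(2).
At w = 3: H = 25. At w = 2.5: H = 36.
ΔH = 36 − 25 = 11.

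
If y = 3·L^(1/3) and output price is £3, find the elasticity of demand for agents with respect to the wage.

ε = -1.5

MP_L = (1/3)·3·L^(-2/3), so P·MP_L = w gives 3·L^(-2/3) = w.
Solving, L(w) = (3/w)^(3/2). This is a constant-elasticity form: L ∝ w^(−3/2), so ε = −3/2.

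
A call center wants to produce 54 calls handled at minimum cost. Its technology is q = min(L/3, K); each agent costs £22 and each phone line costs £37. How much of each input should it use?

With a fixed-proportions technology, the cost-minimizing bundle uses no slack in either input: L/3 = K = q.
So L = 3·54 = 162 and K = 54.

L* = 162, K* = 54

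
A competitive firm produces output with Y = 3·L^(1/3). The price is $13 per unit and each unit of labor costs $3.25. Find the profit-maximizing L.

MP_L = (1/3)·3·L^(-2/3) = L^(-2/3).
Profit maximization for a price taker requires P·MP_L = w: 13·L^(-2/3) = 3.25.
So L^(-2/3) = 0.25, which gives L = 8.

L* = 8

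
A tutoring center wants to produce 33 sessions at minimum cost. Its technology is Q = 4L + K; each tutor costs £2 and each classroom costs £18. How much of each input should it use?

The inputs are perfect substitutes, so the firm uses whichever has the lower cost per unit of output.
Cost per unit of output via L is 0.5; via K it is 18. L is cheaper.
Producing Q = 33 with L alone: L = 8.25, K = 0.

L* = 8.25, K* = 0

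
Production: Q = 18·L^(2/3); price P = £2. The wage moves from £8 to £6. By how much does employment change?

ΔL = 37

From P·MP_L = w with MP_L = 12·L^(-1/3), the labor demand is L(w) = (24/w)^(3).
At w = 8: L = 27. At w = 6: L = 64.
ΔL = 64 − 27 = 37.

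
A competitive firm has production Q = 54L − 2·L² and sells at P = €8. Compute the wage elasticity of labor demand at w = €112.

ε = -0.35

From P·MP_L = w with MP_L = 54 − 4L, labor demand is L(w) = (54 − w/8)/4.
dL/dw = −1/(32) = -0.03125.
At w = 112, L = 10, so ε = (dL/dw)·(w/L) = (-0.03125)·(112/10) = -0.35.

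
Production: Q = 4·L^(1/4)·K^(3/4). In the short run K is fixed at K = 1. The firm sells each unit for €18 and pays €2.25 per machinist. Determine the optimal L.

L* = 16

With K = 1, MP_L = (1/4)·4·L^(-3/4)·1^(3/4) = L^(-3/4).
Profit maximization for a price taker requires P·MP_L = w: 18·L^(-3/4) = 2.25.
So L^(-3/4) = 0.125, which gives L = 16.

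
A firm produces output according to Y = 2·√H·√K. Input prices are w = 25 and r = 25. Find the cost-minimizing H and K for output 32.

Cost minimization requires the marginal rate of technical substitution to equal the input-price ratio: MP_H/MP_K = w/r.
Here MP_H/MP_K = (1/2)·(K/H)/(1/2) = (K/H). Setting this equal to 25/25 = 1 gives K = H.
Substituting into Y = 32: 2·H^(1/2)·(H)^(1/2) = 32.
Solving, H = 16 and K = 16.

H* = 16, K* = 16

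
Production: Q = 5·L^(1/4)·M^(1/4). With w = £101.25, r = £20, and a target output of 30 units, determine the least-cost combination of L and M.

L* = 16, M* = 81

Cost minimization requires the marginal rate of technical substitution to equal the input-price ratio: MP_L/MP_M = w/r.
Here MP_L/MP_M = (1/4)·(M/L)/(1/4) = (M/L). Setting this equal to 101.25/20 = 5.0625 gives M = 5.0625L.
Substituting into Q = 30: 5·L^(1/4)·(5.0625L)^(1/4) = 30.
Solving, L = 16 and M = 81.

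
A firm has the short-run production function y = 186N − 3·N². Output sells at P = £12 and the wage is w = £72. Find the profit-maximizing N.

The marginal product of N is MP_N = 186 − 6N.
A price-taking firm hires until the value of the marginal product equals the wage: P·MP_N = w, so 12·(186 − 6N) = 72.
Then 186 − 6N = 6, giving N = 30.

N* = 30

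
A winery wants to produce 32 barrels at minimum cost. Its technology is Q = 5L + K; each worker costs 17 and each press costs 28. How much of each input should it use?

L* = 6.4, K* = 0

The inputs are perfect substitutes, so the firm uses whichever has the lower cost per unit of output.
Cost per unit of output via L is 3.4; via K it is 28. L is cheaper.
Producing Q = 32 with L alone: L = 6.4, K = 0.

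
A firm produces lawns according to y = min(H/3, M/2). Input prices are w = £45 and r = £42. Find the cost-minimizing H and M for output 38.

H* = 114, M* = 76

With a fixed-proportions technology, the cost-minimizing bundle uses no slack in either input: H/3 = M/2 = y.
So H = 3·38 = 114 and M = 2·38 = 76.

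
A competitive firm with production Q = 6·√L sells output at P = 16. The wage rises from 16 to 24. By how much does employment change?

From P·MP_L = w with MP_L = 3·L^(-1/2), the labor demand is L(w) = (48/w)^(2).
At w = 16: L = 9. At w = 24: L = 4.
ΔL = 4 − 9 = -5.

ΔL = -5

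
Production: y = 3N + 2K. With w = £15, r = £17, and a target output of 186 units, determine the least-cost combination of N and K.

The inputs are perfect substitutes, so the firm uses whichever has the lower cost per unit of output.
Cost per unit of output via N is w/3 = 5; via K it is r/2 = 8.5. N is cheaper.
Producing y = 186 with N alone: N = 62, K = 0.

N* = 62, K* = 0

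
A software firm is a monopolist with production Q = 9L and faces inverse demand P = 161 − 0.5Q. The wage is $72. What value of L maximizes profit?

L* = 17

Marginal revenue from the inverse demand is MR = 161 − Q.
The marginal product is MP_L = 9.
A monopolist hires until marginal revenue product equals the wage: MR·MP_L = w.
(161 − 9L)·9 = 72, so L = 17.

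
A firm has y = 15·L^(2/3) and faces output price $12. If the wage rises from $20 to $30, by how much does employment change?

From P·MP_L = w with MP_L = 10·L^(-1/3), the labor demand is L(w) = (120/w)^(3).
At w = 20: L = 216. At w = 30: L = 64.
ΔL = 64 − 216 = -152.

ΔL = -152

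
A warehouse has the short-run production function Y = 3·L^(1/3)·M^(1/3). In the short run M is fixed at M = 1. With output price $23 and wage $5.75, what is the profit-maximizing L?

L* = 8

With M = 1, MP_L = (1/3)·3·L^(-2/3)·1^(1/3) = L^(-2/3).
Profit maximization for a price taker requires P·MP_L = w: 23·L^(-2/3) = 5.75.
So L^(-2/3) = 0.25, which gives L = 8.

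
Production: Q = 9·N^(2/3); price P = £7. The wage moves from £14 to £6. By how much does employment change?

ΔN = 316

From P·MP_N = w with MP_N = 6·N^(-1/3), the labor demand is N(w) = (42/w)^(3).
At w = 14: N = 27. At w = 6: N = 343.
ΔN = 343 − 27 = 316.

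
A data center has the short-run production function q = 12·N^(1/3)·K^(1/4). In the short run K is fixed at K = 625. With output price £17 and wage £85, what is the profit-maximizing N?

With K = 625, MP_N = (1/3)·12·N^(-2/3)·625^(1/4) = 20·N^(-2/3).
Profit maximization for a price taker requires P·MP_N = w: 17·20·N^(-2/3) = 85.
So N^(-2/3) = 0.25, which gives N = 8.

N* = 8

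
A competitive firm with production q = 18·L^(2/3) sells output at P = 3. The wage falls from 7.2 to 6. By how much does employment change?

From P·MP_L = w with MP_L = 12·L^(-1/3), the labor demand is L(w) = (36/w)^(3).
At w = 7.2: L = 125. At w = 6: L = 216.
ΔL = 216 − 125 = 91.

ΔL = 91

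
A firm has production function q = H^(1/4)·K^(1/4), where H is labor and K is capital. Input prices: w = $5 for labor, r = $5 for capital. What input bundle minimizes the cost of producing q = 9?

H* = 81, K* = 81

Cost minimization requires the marginal rate of technical substitution to equal the input-price ratio: MP_H/MP_K = w/r.
Here MP_H/MP_K = (1/4)·(K/H)/(1/4) = (K/H). Setting this equal to 5/5 = 1 gives K = H.
Substituting into q = 9: H^(1/4)·(H)^(1/4) = 9.
Solving, H = 81 and K = 81.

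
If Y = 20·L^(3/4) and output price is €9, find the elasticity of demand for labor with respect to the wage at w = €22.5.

ε = -4

MP_L = (3/4)·20·L^(-1/4), so P·MP_L = w gives 135·L^(-1/4) = w.
Solving, L(w) = (135/w)^(4). This is a constant-elasticity form: L ∝ w^(−4), so ε = −4.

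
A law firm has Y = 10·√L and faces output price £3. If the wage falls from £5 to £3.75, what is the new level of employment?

L* = 16

From P·MP_L = w with MP_L = 5·L^(-1/2), the labor demand is L(w) = (15/w)^(2).
At w = 5: L = 9. At w = 3.75: L = 16.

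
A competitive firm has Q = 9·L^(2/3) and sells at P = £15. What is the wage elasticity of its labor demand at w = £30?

ε = -3

MP_L = (2/3)·9·L^(-1/3), so P·MP_L = w gives 90·L^(-1/3) = w.
Solving, L(w) = (90/w)^(3). This is a constant-elasticity form: L ∝ w^(−3), so ε = −3.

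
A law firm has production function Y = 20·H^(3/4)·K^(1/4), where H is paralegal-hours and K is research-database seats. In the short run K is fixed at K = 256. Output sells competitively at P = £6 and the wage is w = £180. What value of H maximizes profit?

H* = 16

With K = 256, MP_H = (3/4)·20·H^(-1/4)·256^(1/4) = 60·H^(-1/4).
Profit maximization for a price taker requires P·MP_H = w: 6·60·H^(-1/4) = 180.
So H^(-1/4) = 0.5, which gives H = 16.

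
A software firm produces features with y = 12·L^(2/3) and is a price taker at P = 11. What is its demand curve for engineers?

L(w) = 681472/w³

MP_L = (2/3)·12·L^(-1/3) = 8·L^(-1/3).
Setting P·MP_L = w: 88·L^(-1/3) = w.
Solving for L: L^(-1/3) = w/88, so L = (88/w)^(3).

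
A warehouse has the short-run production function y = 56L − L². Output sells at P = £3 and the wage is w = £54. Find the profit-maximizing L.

L* = 19

The marginal product of L is MP_L = 56 − 2L.
A price-taking firm hires until the value of the marginal product equals the wage: P·MP_L = w, so 3·(56 − 2L) = 54.
Then 56 − 2L = 18, giving L = 19.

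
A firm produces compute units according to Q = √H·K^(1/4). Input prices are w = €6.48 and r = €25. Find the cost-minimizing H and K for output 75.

Cost minimization requires the marginal rate of technical substitution to equal the input-price ratio: MP_H/MP_K = w/r.
Here MP_H/MP_K = (1/2)·(K/H)/(1/4) = 2·(K/H). Setting this equal to 6.48/25 = 0.2592 gives K = 0.1296H.
Substituting into Q = 75: H^(1/2)·(0.1296H)^(1/4) = 75.
Solving, H = 625 and K = 81.

H* = 625, K* = 81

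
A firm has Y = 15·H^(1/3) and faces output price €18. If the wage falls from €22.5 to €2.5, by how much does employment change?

From P·MP_H = w with MP_H = 5·H^(-2/3), the labor demand is H(w) = (90/w)^(3/2).
At w = 22.5: H = 8. At w = 2.5: H = 216.
ΔH = 216 − 8 = 208.

ΔH = 208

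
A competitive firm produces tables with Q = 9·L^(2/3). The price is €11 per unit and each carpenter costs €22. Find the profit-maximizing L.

L* = 27

MP_L = (2/3)·9·L^(-1/3) = 6·L^(-1/3).
Profit maximization for a price taker requires P·MP_L = w: 11·6·L^(-1/3) = 22.
So L^(-1/3) = 1/3, which gives L = 27.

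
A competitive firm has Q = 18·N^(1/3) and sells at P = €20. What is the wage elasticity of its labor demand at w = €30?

MP_N = (1/3)·18·N^(-2/3), so P·MP_N = w gives 120·N^(-2/3) = w.
Solving, N(w) = (120/w)^(3/2). This is a constant-elasticity form: N ∝ w^(−3/2), so ε = −3/2.

ε = -1.5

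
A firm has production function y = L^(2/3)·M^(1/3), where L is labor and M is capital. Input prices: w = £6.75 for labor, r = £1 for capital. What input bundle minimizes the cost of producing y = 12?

L* = 8, M* = 27

Cost minimization requires the marginal rate of technical substitution to equal the input-price ratio: MP_L/MP_M = w/r.
Here MP_L/MP_M = (2/3)·(M/L)/(1/3) = 2·(M/L). Setting this equal to 6.75/1 = 6.75 gives M = 3.375L.
Substituting into y = 12: L^(2/3)·(3.375L)^(1/3) = 12.
Solving, L = 8 and M = 27.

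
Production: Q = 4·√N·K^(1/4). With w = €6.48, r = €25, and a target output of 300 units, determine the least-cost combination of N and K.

Cost minimization requires the marginal rate of technical substitution to equal the input-price ratio: MP_N/MP_K = w/r.
Here MP_N/MP_K = (1/2)·(K/N)/(1/4) = 2·(K/N). Setting this equal to 6.48/25 = 0.2592 gives K = 0.1296N.
Substituting into Q = 300: 4·N^(1/2)·(0.1296N)^(1/4) = 300.
Solving, N = 625 and K = 81.

N* = 625, K* = 81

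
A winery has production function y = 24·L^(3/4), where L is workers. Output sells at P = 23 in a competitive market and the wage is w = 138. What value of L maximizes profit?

MP_L = (3/4)·24·L^(-1/4) = 18·L^(-1/4).
Profit maximization for a price taker requires P·MP_L = w: 23·18·L^(-1/4) = 138.
So L^(-1/4) = 1/3, which gives L = 81.

L* = 81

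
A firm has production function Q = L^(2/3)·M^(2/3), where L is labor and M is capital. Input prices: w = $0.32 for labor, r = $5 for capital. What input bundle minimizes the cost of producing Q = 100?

L* = 125, M* = 8

Cost minimization requires the marginal rate of technical substitution to equal the input-price ratio: MP_L/MP_M = w/r.
Here MP_L/MP_M = (2/3)·(M/L)/(2/3) = (M/L). Setting this equal to 0.32/5 = 0.064 gives M = 0.064L.
Substituting into Q = 100: L^(2/3)·(0.064L)^(2/3) = 100.
Solving, L = 125 and M = 8.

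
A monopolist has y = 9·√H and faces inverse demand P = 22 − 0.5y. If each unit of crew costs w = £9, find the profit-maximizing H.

Marginal revenue from the inverse demand is MR = 22 − y.
The marginal product is MP_H = 4.5·H^(-1/2).
A monopolist hires until marginal revenue product equals the wage: MR·MP_H = w.
At H, y = 9·√H. Substituting and solving: (22 − 9·√H)·4.5·H^(-1/2) = 9 gives H = 4.

H* = 4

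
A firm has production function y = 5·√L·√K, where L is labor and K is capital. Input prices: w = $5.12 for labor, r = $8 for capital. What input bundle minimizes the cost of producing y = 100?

Cost minimization requires the marginal rate of technical substitution to equal the input-price ratio: MP_L/MP_K = w/r.
Here MP_L/MP_K = (1/2)·(K/L)/(1/2) = (K/L). Setting this equal to 5.12/8 = 0.64 gives K = 0.64L.
Substituting into y = 100: 5·L^(1/2)·(0.64L)^(1/2) = 100.
Solving, L = 25 and K = 16.

L* = 25, K* = 16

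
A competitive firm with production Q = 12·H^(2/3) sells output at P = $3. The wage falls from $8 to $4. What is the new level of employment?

From P·MP_H = w with MP_H = 8·H^(-1/3), the labor demand is H(w) = (24/w)^(3).
At w = 8: H = 27. At w = 4: H = 216.

H* = 216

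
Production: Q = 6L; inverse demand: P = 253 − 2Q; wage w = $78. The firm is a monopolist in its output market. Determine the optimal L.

Marginal revenue from the inverse demand is MR = 253 − 4Q.
The marginal product is MP_L = 6.
A monopolist hires until marginal revenue product equals the wage: MR·MP_L = w.
(253 − 24L)·6 = 78, so L = 10.

L* = 10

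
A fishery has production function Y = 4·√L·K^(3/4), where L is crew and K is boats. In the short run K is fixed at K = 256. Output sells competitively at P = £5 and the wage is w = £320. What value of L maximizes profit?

With K = 256, MP_L = (1/2)·4·L^(-1/2)·256^(3/4) = 128·L^(-1/2).
Profit maximization for a price taker requires P·MP_L = w: 5·128·L^(-1/2) = 320.
So L^(-1/2) = 0.5, which gives L = 4.

L* = 4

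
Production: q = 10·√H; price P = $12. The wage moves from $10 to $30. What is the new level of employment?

H* = 4

From P·MP_H = w with MP_H = 5·H^(-1/2), the labor demand is H(w) = (60/w)^(2).
At w = 10: H = 36. At w = 30: H = 4.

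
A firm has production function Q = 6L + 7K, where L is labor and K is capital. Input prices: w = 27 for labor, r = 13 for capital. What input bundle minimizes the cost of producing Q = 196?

The inputs are perfect substitutes, so the firm uses whichever has the lower cost per unit of output.
Cost per unit of output via L is w/6 = 4.5; via K it is r/7 = 13/7. K is cheaper.
Producing Q = 196 with K alone: L = 0, K = 28.

L* = 0, K* = 28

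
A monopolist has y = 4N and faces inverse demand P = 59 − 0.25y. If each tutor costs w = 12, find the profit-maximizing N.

Marginal revenue from the inverse demand is MR = 59 − 0.5y.
The marginal product is MP_N = 4.
A monopolist hires until marginal revenue product equals the wage: MR·MP_N = w.
(59 − 2N)·4 = 12, so N = 28.

N* = 28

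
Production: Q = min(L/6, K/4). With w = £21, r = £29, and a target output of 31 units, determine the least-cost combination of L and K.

L* = 186, K* = 124

With a fixed-proportions technology, the cost-minimizing bundle uses no slack in either input: L/6 = K/4 = Q.
So L = 6·31 = 186 and K = 4·31 = 124.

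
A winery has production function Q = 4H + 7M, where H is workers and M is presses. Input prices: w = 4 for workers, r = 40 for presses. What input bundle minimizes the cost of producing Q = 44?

H* = 11, M* = 0

The inputs are perfect substitutes, so the firm uses whichever has the lower cost per unit of output.
Cost per unit of output via H is w/4 = 1; via M it is r/7 = 40/7. H is cheaper.
Producing Q = 44 with H alone: H = 11, M = 0.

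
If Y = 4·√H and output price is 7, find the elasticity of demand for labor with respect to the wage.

ε = -2

MP_H = (1/2)·4·H^(-1/2), so P·MP_H = w gives 14·H^(-1/2) = w.
Solving, H(w) = (14/w)^(2). This is a constant-elasticity form: H ∝ w^(−2), so ε = −2.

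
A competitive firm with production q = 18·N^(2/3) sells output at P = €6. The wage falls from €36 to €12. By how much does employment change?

From P·MP_N = w with MP_N = 12·N^(-1/3), the labor demand is N(w) = (72/w)^(3).
At w = 36: N = 8. At w = 12: N = 216.
ΔN = 216 − 8 = 208.

ΔN = 208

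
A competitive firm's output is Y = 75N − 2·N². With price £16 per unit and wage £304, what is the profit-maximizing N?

N* = 14

The marginal product of N is MP_N = 75 − 4N.
A price-taking firm hires until the value of the marginal product equals the wage: P·MP_N = w, so 16·(75 − 4N) = 304.
Then 75 − 4N = 19, giving N = 14.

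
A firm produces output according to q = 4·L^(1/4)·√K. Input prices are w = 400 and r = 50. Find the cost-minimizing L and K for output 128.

Cost minimization requires the marginal rate of technical substitution to equal the input-price ratio: MP_L/MP_K = w/r.
Here MP_L/MP_K = (1/4)·(K/L)/(1/2) = 0.5·(K/L). Setting this equal to 400/50 = 8 gives K = 16L.
Substituting into q = 128: 4·L^(1/4)·(16L)^(1/2) = 128.
Solving, L = 16 and K = 256.

L* = 16, K* = 256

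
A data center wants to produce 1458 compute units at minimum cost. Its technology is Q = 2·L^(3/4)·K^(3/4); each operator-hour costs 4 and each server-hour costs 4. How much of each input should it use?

Cost minimization requires the marginal rate of technical substitution to equal the input-price ratio: MP_L/MP_K = w/r.
Here MP_L/MP_K = (3/4)·(K/L)/(3/4) = (K/L). Setting this equal to 4/4 = 1 gives K = L.
Substituting into Q = 1458: 2·L^(3/4)·(L)^(3/4) = 1458.
Solving, L = 81 and K = 81.

L* = 81, K* = 81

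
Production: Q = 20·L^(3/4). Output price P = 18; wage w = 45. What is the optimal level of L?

MP_L = (3/4)·20·L^(-1/4) = 15·L^(-1/4).
Profit maximization for a price taker requires P·MP_L = w: 18·15·L^(-1/4) = 45.
So L^(-1/4) = 1/6, which gives L = 1296.

L* = 1296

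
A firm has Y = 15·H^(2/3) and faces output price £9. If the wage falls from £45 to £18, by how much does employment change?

ΔH = 117

From P·MP_H = w with MP_H = 10·H^(-1/3), the labor demand is H(w) = (90/w)^(3).
At w = 45: H = 8. At w = 18: H = 125.
ΔH = 125 − 8 = 117.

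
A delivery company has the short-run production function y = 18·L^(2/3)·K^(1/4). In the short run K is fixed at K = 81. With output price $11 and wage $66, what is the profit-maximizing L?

With K = 81, MP_L = (2/3)·18·L^(-1/3)·81^(1/4) = 36·L^(-1/3).
Profit maximization for a price taker requires P·MP_L = w: 11·36·L^(-1/3) = 66.
So L^(-1/3) = 1/6, which gives L = 216.

L* = 216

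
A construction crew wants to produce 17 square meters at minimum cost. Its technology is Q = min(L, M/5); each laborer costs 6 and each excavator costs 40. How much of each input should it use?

L* = 17, M* = 85

With a fixed-proportions technology, the cost-minimizing bundle uses no slack in either input: L = M/5 = Q.
So L = 17 and M = 5·17 = 85.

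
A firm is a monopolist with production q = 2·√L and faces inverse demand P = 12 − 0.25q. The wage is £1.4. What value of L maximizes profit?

L* = 25

Marginal revenue from the inverse demand is MR = 12 − 0.5q.
The marginal product is MP_L = L^(-1/2).
A monopolist hires until marginal revenue product equals the wage: MR·MP_L = w.
At L, q = 2·√L. Substituting and solving: (12 − √L)·L^(-1/2) = 1.4 gives L = 25.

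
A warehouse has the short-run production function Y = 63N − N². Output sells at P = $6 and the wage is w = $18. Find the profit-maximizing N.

The marginal product of N is MP_N = 63 − 2N.
A price-taking firm hires until the value of the marginal product equals the wage: P·MP_N = w, so 6·(63 − 2N) = 18.
Then 63 − 2N = 3, giving N = 30.

N* = 30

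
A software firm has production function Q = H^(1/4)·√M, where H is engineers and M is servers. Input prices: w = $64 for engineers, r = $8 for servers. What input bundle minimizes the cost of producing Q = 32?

Cost minimization requires the marginal rate of technical substitution to equal the input-price ratio: MP_H/MP_M = w/r.
Here MP_H/MP_M = (1/4)·(M/H)/(1/2) = 0.5·(M/H). Setting this equal to 64/8 = 8 gives M = 16H.
Substituting into Q = 32: H^(1/4)·(16H)^(1/2) = 32.
Solving, H = 16 and M = 256.

H* = 16, M* = 256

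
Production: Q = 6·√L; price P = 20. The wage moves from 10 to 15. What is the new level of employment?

From P·MP_L = w with MP_L = 3·L^(-1/2), the labor demand is L(w) = (60/w)^(2).
At w = 10: L = 36. At w = 15: L = 16.

L* = 16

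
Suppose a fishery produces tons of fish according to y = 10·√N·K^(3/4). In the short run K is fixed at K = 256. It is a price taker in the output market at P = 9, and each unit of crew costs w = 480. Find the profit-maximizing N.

N* = 36

With K = 256, MP_N = (1/2)·10·N^(-1/2)·256^(3/4) = 320·N^(-1/2).
Profit maximization for a price taker requires P·MP_N = w: 9·320·N^(-1/2) = 480.
So N^(-1/2) = 1/6, which gives N = 36.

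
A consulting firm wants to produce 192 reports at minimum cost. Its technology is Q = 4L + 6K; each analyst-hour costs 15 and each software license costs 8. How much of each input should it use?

The inputs are perfect substitutes, so the firm uses whichever has the lower cost per unit of output.
Cost per unit of output via L is w/4 = 3.75; via K it is r/6 = 4/3. K is cheaper.
Producing Q = 192 with K alone: L = 0, K = 32.

L* = 0, K* = 32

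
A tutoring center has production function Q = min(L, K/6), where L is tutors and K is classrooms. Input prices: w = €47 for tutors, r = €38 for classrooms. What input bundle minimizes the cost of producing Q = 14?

With a fixed-proportions technology, the cost-minimizing bundle uses no slack in either input: L = K/6 = Q.
So L = 14 and K = 6·14 = 84.

L* = 14, K* = 84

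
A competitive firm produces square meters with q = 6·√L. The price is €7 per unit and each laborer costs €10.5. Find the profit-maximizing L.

MP_L = (1/2)·6·L^(-1/2) = 3·L^(-1/2).
Profit maximization for a price taker requires P·MP_L = w: 7·3·L^(-1/2) = 10.5.
So L^(-1/2) = 0.5, which gives L = 4.

L* = 4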